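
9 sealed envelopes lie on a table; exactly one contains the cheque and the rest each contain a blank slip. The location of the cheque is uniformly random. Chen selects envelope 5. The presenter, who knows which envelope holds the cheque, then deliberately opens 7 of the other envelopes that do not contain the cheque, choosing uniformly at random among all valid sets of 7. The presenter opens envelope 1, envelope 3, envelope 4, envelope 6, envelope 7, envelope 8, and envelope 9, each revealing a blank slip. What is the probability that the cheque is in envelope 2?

8/9

Condition on the true location of the cheque.
If it is in any of envelopes 1, 3, 4, 6, 7, 8, and 9 (prior 1/9 each): that envelope was opened and seen not to hold the prize — ruled out; weight (1/9)·0 = 0 each.
If it is in envelope 2 (prior 1/9): the presenter has no choice, probability 1; weight (1/9)·1 = 1/9.
If it is in envelope 5 (prior 1/9): the presenter has 8 equally likely choices, so probability 1/8; weight (1/9)·(1/8) = 1/72.
The weights sum to 1/8.
So P(the cheque in envelope 2 | the presenter opened envelope 1, envelope 3, envelope 4, envelope 6, envelope 7, envelope 8, and envelope 9) = (1/9) / (1/8) = 8/9.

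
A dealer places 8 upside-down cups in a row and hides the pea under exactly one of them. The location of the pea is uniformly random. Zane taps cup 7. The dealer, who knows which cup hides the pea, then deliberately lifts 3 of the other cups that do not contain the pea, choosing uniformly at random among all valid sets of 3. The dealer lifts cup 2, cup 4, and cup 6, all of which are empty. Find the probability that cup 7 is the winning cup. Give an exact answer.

Condition on the true location of the pea.
If it is under any of cups 1, 3, 5, and 8 (prior 1/8 each): the dealer has 20 equally likely choices, so probability 1/20; weight (1/8)·(1/20) = 1/160 each.
If it is under any of cups 2, 4, and 6 (prior 1/8 each): that cup was opened and seen not to hold the prize — ruled out; weight (1/8)·0 = 0 each.
If it is under cup 7 (prior 1/8): the dealer has 35 equally likely choices, so probability 1/35; weight (1/8)·(1/35) = 1/280.
The weights sum to 1/35.
So P(the pea under cup 7 | the dealer opened cup 2, cup 4, and cup 6) = (1/280) / (1/35) = 1/8.

1/8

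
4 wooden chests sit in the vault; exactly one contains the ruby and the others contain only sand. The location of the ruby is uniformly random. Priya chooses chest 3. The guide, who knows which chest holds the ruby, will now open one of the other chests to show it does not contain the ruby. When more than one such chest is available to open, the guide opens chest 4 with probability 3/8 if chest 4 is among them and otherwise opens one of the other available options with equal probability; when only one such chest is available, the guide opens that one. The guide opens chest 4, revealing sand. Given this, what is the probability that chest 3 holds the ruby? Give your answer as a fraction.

1/3

Consider each possible location of the ruby in turn.
If it is in any of chests 1, 2, and 3 (prior 1/4 each): chest 4 is available, opened with probability 3/8; weight (1/4)·(3/8) = 3/32 each.
If it is in chest 4 (prior 1/4): the guide opened chest 4, so this case is ruled out; weight (1/4)·0 = 0.
The weights sum to 9/32.
So P(the ruby in chest 3 | the guide opened chest 4) = (3/32) / (9/32) = 1/3.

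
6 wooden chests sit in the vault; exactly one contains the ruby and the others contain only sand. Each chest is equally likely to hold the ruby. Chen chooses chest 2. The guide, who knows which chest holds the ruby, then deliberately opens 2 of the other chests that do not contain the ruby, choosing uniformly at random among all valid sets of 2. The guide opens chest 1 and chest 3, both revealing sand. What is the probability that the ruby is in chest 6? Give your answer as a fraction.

Apply Bayes' rule, conditioning on where the ruby actually is.
If it is in either of chests 1 and 3 (prior 1/6 each): that chest was opened and seen not to hold the prize — ruled out; weight (1/6)·0 = 0 each.
If it is in chest 2 (prior 1/6): the guide has 10 equally likely choices, so probability 1/10; weight (1/6)·(1/10) = 1/60.
If it is in any of chests 4, 5, and 6 (prior 1/6 each): the guide has 6 equally likely choices, so probability 1/6; weight (1/6)·(1/6) = 1/36 each.
The weights sum to 1/10.
So P(the ruby in chest 6 | the guide opened chest 1 and chest 3) = (1/36) / (1/10) = 5/18.

5/18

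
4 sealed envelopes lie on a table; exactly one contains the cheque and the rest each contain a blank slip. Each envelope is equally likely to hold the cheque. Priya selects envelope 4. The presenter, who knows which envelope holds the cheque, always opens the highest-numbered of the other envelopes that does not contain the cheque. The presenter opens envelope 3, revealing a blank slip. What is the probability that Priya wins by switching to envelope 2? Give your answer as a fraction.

Apply Bayes' rule, conditioning on where the cheque actually is.
If it is in any of envelopes 1, 2, and 4 (prior 1/4 each): envelope 3 is the highest-numbered option available, probability 1; weight (1/4)·1 = 1/4 each.
If it is in envelope 3 (prior 1/4): the presenter opened envelope 3, so this case is ruled out; weight (1/4)·0 = 0.
The weights sum to 3/4.
So P(the cheque in envelope 2 | the presenter opened envelope 3) = (1/4) / (3/4) = 1/3.

1/3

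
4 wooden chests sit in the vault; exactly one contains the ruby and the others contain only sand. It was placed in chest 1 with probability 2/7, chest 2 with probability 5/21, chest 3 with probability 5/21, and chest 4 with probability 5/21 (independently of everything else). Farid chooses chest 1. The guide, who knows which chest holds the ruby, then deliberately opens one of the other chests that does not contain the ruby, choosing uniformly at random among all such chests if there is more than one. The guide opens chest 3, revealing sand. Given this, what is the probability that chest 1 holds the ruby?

Condition on the true location of the ruby.
If it is in chest 1 (prior 2/7): the guide has 3 equally likely choices, so probability 1/3; weight (2/7)·(1/3) = 2/21.
If it is in either of chests 2 and 4 (prior 5/21 each): the guide has 2 equally likely choices, so probability 1/2; weight (5/21)·(1/2) = 5/42 each.
If it is in chest 3 (prior 5/21): the guide opened chest 3, so this case is ruled out; weight (5/21)·0 = 0.
The weights sum to 1/3.
So P(the ruby in chest 1 | the guide opened chest 3) = (2/21) / (1/3) = 2/7.

2/7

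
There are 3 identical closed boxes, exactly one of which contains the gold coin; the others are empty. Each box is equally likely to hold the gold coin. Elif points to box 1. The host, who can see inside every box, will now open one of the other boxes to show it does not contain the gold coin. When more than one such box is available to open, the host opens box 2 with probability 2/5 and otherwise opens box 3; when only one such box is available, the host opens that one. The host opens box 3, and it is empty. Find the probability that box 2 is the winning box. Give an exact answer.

5/8

Apply Bayes' rule, conditioning on where the gold coin actually is.
If it is in box 1 (prior 1/3): box 2 is available but not opened, probability 3/5; weight (1/3)·(3/5) = 1/5.
If it is in box 2 (prior 1/3): only box 3 is available, probability 1; weight (1/3)·1 = 1/3.
If it is in box 3 (prior 1/3): the host opened box 3, so this case is ruled out; weight (1/3)·0 = 0.
The weights sum to 8/15.
So P(the gold coin in box 2 | the host opened box 3) = (1/3) / (8/15) = 5/8.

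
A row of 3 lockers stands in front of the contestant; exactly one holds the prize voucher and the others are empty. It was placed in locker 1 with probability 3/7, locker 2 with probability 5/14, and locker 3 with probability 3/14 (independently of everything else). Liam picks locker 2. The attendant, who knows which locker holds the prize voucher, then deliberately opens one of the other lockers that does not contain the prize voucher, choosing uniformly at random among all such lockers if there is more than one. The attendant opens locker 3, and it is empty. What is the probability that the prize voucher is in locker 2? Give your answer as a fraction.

Consider each possible location of the prize voucher in turn.
If it is in locker 1 (prior 3/7): the attendant has no choice, probability 1; weight (3/7)·1 = 3/7.
If it is in locker 2 (prior 5/14): the attendant has 2 equally likely choices, so probability 1/2; weight (5/14)·(1/2) = 5/28.
If it is in locker 3 (prior 3/14): the attendant opened locker 3, so this case is ruled out; weight (3/14)·0 = 0.
The weights sum to 17/28.
So P(the prize voucher in locker 2 | the attendant opened locker 3) = (5/28) / (17/28) = 5/17.

5/17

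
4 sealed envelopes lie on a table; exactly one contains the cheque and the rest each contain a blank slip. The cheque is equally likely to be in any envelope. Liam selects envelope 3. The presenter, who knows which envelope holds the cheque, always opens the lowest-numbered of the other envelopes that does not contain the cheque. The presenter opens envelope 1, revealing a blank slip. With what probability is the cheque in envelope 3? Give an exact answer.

Apply Bayes' rule, conditioning on where the cheque actually is.
If it is in envelope 1 (prior 1/4): the presenter opened envelope 1, so this case is ruled out; weight (1/4)·0 = 0.
If it is in any of envelopes 2, 3, and 4 (prior 1/4 each): envelope 1 is the lowest-numbered option available, probability 1; weight (1/4)·1 = 1/4 each.
The weights sum to 3/4.
So P(the cheque in envelope 3 | the presenter opened envelope 1) = (1/4) / (3/4) = 1/3.

1/3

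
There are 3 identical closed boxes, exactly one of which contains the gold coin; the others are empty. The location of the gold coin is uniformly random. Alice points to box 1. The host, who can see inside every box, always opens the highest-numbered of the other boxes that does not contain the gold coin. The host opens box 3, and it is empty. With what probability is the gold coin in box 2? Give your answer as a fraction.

Condition on the true location of the gold coin.
If it is in either of boxes 1 and 2 (prior 1/3 each): box 3 is the highest-numbered option available, probability 1; weight (1/3)·1 = 1/3 each.
If it is in box 3 (prior 1/3): the host opened box 3, so this case is ruled out; weight (1/3)·0 = 0.
The weights sum to 2/3.
So P(the gold coin in box 2 | the host opened box 3) = (1/3) / (2/3) = 1/2.

1/2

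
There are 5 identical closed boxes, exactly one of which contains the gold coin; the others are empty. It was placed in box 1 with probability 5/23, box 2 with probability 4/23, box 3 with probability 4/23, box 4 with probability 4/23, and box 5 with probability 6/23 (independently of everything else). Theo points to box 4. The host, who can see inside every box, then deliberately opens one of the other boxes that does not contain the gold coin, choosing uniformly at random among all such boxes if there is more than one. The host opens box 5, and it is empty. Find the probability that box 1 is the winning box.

5/16

Condition on the true location of the gold coin.
If it is in box 1 (prior 5/23): the host has 3 equally likely choices, so probability 1/3; weight (5/23)·(1/3) = 5/69.
If it is in either of boxes 2 and 3 (prior 4/23 each): the host has 3 equally likely choices, so probability 1/3; weight (4/23)·(1/3) = 4/69 each.
If it is in box 4 (prior 4/23): the host has 4 equally likely choices, so probability 1/4; weight (4/23)·(1/4) = 1/23.
If it is in box 5 (prior 6/23): the host opened box 5, so this case is ruled out; weight (6/23)·0 = 0.
The weights sum to 16/69.
So P(the gold coin in box 1 | the host opened box 5) = (5/69) / (16/69) = 5/16.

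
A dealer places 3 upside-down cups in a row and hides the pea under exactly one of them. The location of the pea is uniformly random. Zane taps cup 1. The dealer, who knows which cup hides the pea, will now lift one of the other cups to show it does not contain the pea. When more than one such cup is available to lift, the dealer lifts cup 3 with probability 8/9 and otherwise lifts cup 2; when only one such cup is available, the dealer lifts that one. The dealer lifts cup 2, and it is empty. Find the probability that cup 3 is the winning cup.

Apply Bayes' rule, conditioning on where the pea actually is.
If it is under cup 1 (prior 1/3): cup 3 is available but not opened, probability 1/9; weight (1/3)·(1/9) = 1/27.
If it is under cup 2 (prior 1/3): the dealer opened cup 2, so this case is ruled out; weight (1/3)·0 = 0.
If it is under cup 3 (prior 1/3): only cup 2 is available, probability 1; weight (1/3)·1 = 1/3.
The weights sum to 10/27.
So P(the pea under cup 3 | the dealer opened cup 2) = (1/3) / (10/27) = 9/10.

9/10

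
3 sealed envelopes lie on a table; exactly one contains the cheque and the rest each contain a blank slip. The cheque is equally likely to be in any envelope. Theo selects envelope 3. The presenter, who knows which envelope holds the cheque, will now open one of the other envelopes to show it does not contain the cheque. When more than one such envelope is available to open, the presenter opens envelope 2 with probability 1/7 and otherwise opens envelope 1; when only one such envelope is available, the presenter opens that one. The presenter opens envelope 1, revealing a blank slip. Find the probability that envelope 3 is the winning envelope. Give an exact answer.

6/13

Condition on the true location of the cheque.
If it is in envelope 1 (prior 1/3): the presenter opened envelope 1, so this case is ruled out; weight (1/3)·0 = 0.
If it is in envelope 2 (prior 1/3): only envelope 1 is available, probability 1; weight (1/3)·1 = 1/3.
If it is in envelope 3 (prior 1/3): envelope 2 is available but not opened, probability 6/7; weight (1/3)·(6/7) = 2/7.
The weights sum to 13/21.
So P(the cheque in envelope 3 | the presenter opened envelope 1) = (2/7) / (13/21) = 6/13.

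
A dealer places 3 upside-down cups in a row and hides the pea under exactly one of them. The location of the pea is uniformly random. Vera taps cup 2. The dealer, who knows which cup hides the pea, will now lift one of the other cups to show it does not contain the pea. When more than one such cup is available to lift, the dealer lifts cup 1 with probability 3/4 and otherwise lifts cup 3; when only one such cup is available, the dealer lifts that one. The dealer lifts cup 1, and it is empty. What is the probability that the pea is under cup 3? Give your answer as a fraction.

4/7

Apply Bayes' rule, conditioning on where the pea actually is.
If it is under cup 1 (prior 1/3): the dealer opened cup 1, so this case is ruled out; weight (1/3)·0 = 0.
If it is under cup 2 (prior 1/3): cup 1 is available, opened with probability 3/4; weight (1/3)·(3/4) = 1/4.
If it is under cup 3 (prior 1/3): only cup 1 is available, probability 1; weight (1/3)·1 = 1/3.
The weights sum to 7/12.
So P(the pea under cup 3 | the dealer opened cup 1) = (1/3) / (7/12) = 4/7.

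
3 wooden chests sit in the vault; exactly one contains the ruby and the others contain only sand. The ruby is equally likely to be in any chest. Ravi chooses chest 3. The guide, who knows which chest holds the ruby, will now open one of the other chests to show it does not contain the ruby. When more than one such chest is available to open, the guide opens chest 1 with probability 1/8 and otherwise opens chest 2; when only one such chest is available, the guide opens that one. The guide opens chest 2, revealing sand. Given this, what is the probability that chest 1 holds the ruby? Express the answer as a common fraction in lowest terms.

Apply Bayes' rule, conditioning on where the ruby actually is.
If it is in chest 1 (prior 1/3): only chest 2 is available, probability 1; weight (1/3)·1 = 1/3.
If it is in chest 2 (prior 1/3): the guide opened chest 2, so this case is ruled out; weight (1/3)·0 = 0.
If it is in chest 3 (prior 1/3): chest 1 is available but not opened, probability 7/8; weight (1/3)·(7/8) = 7/24.
The weights sum to 5/8.
So P(the ruby in chest 1 | the guide opened chest 2) = (1/3) / (5/8) = 8/15.

8/15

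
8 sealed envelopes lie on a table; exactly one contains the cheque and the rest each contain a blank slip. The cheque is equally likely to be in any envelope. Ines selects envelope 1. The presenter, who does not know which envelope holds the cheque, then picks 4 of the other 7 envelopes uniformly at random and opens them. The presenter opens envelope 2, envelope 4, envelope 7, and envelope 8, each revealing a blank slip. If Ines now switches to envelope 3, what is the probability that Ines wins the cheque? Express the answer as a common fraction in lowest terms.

Condition on the true location of the cheque.
If it is in any of envelopes 1, 3, 5, and 6 (prior 1/8 each): the presenter picks exactly this set with probability 1/35 regardless, and none is the prize; weight (1/8)·(1/35) = 1/280 each.
If it is in any of envelopes 2, 4, 7, and 8 (prior 1/8 each): that envelope was opened and seen not to hold the prize — ruled out; weight (1/8)·0 = 0 each.
The weights sum to 1/70.
So P(the cheque in envelope 3 | the presenter opened envelope 2, envelope 4, envelope 7, and envelope 8) = (1/280) / (1/70) = 1/4.

1/4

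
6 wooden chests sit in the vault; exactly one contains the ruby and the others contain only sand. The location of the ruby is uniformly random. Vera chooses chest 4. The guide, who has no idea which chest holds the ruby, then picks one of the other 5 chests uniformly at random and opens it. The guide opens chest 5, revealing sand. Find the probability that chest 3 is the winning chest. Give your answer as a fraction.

Condition on the true location of the ruby.
If it is in any of chests 1, 2, 3, 4, and 6 (prior 1/6 each): the guide picks chest 5 with probability 1/5 regardless, and it is not the prize; weight (1/6)·(1/5) = 1/30 each.
If it is in chest 5 (prior 1/6): the guide opened chest 5, so this case is ruled out; weight (1/6)·0 = 0.
The weights sum to 1/6.
So P(the ruby in chest 3 | the guide opened chest 5) = (1/30) / (1/6) = 1/5.

1/5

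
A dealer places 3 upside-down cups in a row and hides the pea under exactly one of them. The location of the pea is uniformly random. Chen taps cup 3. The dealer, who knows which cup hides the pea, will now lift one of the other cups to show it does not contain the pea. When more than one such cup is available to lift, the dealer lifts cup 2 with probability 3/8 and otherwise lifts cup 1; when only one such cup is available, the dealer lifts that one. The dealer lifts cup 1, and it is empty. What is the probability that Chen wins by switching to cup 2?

8/13

Condition on the true location of the pea.
If it is under cup 1 (prior 1/3): the dealer opened cup 1, so this case is ruled out; weight (1/3)·0 = 0.
If it is under cup 2 (prior 1/3): only cup 1 is available, probability 1; weight (1/3)·1 = 1/3.
If it is under cup 3 (prior 1/3): cup 2 is available but not opened, probability 5/8; weight (1/3)·(5/8) = 5/24.
The weights sum to 13/24.
So P(the pea under cup 2 | the dealer opened cup 1) = (1/3) / (13/24) = 8/13.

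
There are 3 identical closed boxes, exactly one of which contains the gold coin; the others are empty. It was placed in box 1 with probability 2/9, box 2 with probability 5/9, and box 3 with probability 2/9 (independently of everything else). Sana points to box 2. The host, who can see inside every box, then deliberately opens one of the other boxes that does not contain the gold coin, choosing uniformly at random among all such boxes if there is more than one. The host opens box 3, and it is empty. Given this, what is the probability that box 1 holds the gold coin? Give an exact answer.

4/9

Apply Bayes' rule, conditioning on where the gold coin actually is.
If it is in box 1 (prior 2/9): the host has no choice, probability 1; weight (2/9)·1 = 2/9.
If it is in box 2 (prior 5/9): the host has 2 equally likely choices, so probability 1/2; weight (5/9)·(1/2) = 5/18.
If it is in box 3 (prior 2/9): the host opened box 3, so this case is ruled out; weight (2/9)·0 = 0.
The weights sum to 1/2.
So P(the gold coin in box 1 | the host opened box 3) = (2/9) / (1/2) = 4/9.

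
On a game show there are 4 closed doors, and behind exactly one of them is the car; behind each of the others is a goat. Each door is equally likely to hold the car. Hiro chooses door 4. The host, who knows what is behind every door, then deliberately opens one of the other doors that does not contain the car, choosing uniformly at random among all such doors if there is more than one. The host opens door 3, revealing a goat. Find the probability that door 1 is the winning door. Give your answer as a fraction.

3/8

Condition on the true location of the car.
If it is behind either of doors 1 and 2 (prior 1/4 each): the host has 2 equally likely choices, so probability 1/2; weight (1/4)·(1/2) = 1/8 each.
If it is behind door 3 (prior 1/4): the host opened door 3, so this case is ruled out; weight (1/4)·0 = 0.
If it is behind door 4 (prior 1/4): the host has 3 equally likely choices, so probability 1/3; weight (1/4)·(1/3) = 1/12.
The weights sum to 1/3.
So P(the car behind door 1 | the host opened door 3) = (1/8) / (1/3) = 3/8.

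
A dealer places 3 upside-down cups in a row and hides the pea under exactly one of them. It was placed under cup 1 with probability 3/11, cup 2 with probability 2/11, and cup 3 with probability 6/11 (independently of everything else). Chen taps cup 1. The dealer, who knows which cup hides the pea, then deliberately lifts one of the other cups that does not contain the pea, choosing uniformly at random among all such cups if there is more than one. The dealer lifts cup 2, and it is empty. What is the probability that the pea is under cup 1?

1/5

Condition on the true location of the pea.
If it is under cup 1 (prior 3/11): the dealer has 2 equally likely choices, so probability 1/2; weight (3/11)·(1/2) = 3/22.
If it is under cup 2 (prior 2/11): the dealer opened cup 2, so this case is ruled out; weight (2/11)·0 = 0.
If it is under cup 3 (prior 6/11): the dealer has no choice, probability 1; weight (6/11)·1 = 6/11.
The weights sum to 15/22.
So P(the pea under cup 1 | the dealer opened cup 2) = (3/22) / (15/22) = 1/5.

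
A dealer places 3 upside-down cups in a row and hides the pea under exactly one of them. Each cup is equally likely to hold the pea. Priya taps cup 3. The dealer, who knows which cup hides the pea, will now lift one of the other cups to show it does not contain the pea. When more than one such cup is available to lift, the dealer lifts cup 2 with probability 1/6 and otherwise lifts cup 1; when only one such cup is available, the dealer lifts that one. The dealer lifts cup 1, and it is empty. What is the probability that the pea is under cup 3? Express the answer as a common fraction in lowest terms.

5/11

Apply Bayes' rule, conditioning on where the pea actually is.
If it is under cup 1 (prior 1/3): the dealer opened cup 1, so this case is ruled out; weight (1/3)·0 = 0.
If it is under cup 2 (prior 1/3): only cup 1 is available, probability 1; weight (1/3)·1 = 1/3.
If it is under cup 3 (prior 1/3): cup 2 is available but not opened, probability 5/6; weight (1/3)·(5/6) = 5/18.
The weights sum to 11/18.
So P(the pea under cup 3 | the dealer opened cup 1) = (5/18) / (11/18) = 5/11.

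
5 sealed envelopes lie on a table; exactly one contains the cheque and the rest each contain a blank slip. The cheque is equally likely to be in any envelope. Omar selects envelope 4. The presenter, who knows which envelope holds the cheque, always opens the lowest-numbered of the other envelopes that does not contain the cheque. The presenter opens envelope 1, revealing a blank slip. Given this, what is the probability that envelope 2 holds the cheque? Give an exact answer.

1/4

Consider each possible location of the cheque in turn.
If it is in envelope 1 (prior 1/5): the presenter opened envelope 1, so this case is ruled out; weight (1/5)·0 = 0.
If it is in any of envelopes 2, 3, 4, and 5 (prior 1/5 each): envelope 1 is the lowest-numbered option available, probability 1; weight (1/5)·1 = 1/5 each.
The weights sum to 4/5.
So P(the cheque in envelope 2 | the presenter opened envelope 1) = (1/5) / (4/5) = 1/4.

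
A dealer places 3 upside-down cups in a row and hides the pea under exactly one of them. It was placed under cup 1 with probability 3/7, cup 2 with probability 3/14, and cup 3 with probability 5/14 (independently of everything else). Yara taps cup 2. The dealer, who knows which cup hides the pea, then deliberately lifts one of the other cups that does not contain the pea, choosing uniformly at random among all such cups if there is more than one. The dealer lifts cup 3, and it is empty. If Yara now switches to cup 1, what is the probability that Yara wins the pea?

Consider each possible location of the pea in turn.
If it is under cup 1 (prior 3/7): the dealer has no choice, probability 1; weight (3/7)·1 = 3/7.
If it is under cup 2 (prior 3/14): the dealer has 2 equally likely choices, so probability 1/2; weight (3/14)·(1/2) = 3/28.
If it is under cup 3 (prior 5/14): the dealer opened cup 3, so this case is ruled out; weight (5/14)·0 = 0.
The weights sum to 15/28.
So P(the pea under cup 1 | the dealer opened cup 3) = (3/7) / (15/28) = 4/5.

4/5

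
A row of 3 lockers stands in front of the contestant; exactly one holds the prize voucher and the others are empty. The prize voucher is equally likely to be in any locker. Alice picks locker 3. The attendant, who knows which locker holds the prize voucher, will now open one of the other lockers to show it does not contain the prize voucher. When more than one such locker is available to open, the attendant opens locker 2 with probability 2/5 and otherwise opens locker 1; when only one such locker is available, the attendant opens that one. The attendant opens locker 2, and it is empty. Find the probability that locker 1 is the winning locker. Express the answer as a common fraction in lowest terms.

Consider each possible location of the prize voucher in turn.
If it is in locker 1 (prior 1/3): only locker 2 is available, probability 1; weight (1/3)·1 = 1/3.
If it is in locker 2 (prior 1/3): the attendant opened locker 2, so this case is ruled out; weight (1/3)·0 = 0.
If it is in locker 3 (prior 1/3): locker 2 is available, opened with probability 2/5; weight (1/3)·(2/5) = 2/15.
The weights sum to 7/15.
So P(the prize voucher in locker 1 | the attendant opened locker 2) = (1/3) / (7/15) = 5/7.

5/7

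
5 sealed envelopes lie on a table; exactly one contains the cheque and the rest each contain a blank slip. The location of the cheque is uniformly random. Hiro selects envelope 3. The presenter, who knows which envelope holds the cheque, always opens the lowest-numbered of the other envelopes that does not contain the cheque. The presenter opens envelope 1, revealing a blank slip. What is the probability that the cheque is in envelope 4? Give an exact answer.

1/4

Apply Bayes' rule, conditioning on where the cheque actually is.
If it is in envelope 1 (prior 1/5): the presenter opened envelope 1, so this case is ruled out; weight (1/5)·0 = 0.
If it is in any of envelopes 2, 3, 4, and 5 (prior 1/5 each): envelope 1 is the lowest-numbered option available, probability 1; weight (1/5)·1 = 1/5 each.
The weights sum to 4/5.
So P(the cheque in envelope 4 | the presenter opened envelope 1) = (1/5) / (4/5) = 1/4.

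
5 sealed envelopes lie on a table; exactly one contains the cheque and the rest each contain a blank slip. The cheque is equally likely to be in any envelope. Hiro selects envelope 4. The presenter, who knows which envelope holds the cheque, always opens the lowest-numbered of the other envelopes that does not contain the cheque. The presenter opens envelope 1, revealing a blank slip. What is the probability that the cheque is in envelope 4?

1/4

Condition on the true location of the cheque.
If it is in envelope 1 (prior 1/5): the presenter opened envelope 1, so this case is ruled out; weight (1/5)·0 = 0.
If it is in any of envelopes 2, 3, 4, and 5 (prior 1/5 each): envelope 1 is the lowest-numbered option available, probability 1; weight (1/5)·1 = 1/5 each.
The weights sum to 4/5.
So P(the cheque in envelope 4 | the presenter opened envelope 1) = (1/5) / (4/5) = 1/4.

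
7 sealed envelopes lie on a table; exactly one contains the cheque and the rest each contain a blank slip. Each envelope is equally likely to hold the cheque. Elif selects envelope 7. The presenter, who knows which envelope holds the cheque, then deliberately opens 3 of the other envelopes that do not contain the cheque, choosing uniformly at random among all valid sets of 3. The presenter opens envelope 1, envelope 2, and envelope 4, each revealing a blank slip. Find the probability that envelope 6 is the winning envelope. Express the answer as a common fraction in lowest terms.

Apply Bayes' rule, conditioning on where the cheque actually is.
If it is in any of envelopes 1, 2, and 4 (prior 1/7 each): that envelope was opened and seen not to hold the prize — ruled out; weight (1/7)·0 = 0 each.
If it is in any of envelopes 3, 5, and 6 (prior 1/7 each): the presenter has 10 equally likely choices, so probability 1/10; weight (1/7)·(1/10) = 1/70 each.
If it is in envelope 7 (prior 1/7): the presenter has 20 equally likely choices, so probability 1/20; weight (1/7)·(1/20) = 1/140.
The weights sum to 1/20.
So P(the cheque in envelope 6 | the presenter opened envelope 1, envelope 2, and envelope 4) = (1/70) / (1/20) = 2/7.

2/7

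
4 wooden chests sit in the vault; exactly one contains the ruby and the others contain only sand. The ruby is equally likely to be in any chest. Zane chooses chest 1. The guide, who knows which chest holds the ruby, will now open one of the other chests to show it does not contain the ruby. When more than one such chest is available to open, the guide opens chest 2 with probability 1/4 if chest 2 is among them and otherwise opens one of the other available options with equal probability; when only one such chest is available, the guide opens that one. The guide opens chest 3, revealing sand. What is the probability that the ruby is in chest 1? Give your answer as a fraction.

3/13

Apply Bayes' rule, conditioning on where the ruby actually is.
If it is in chest 1 (prior 1/4): chest 2 is available but not opened; chest 3 gets probability (1 − 1/4)/2 = 3/8; weight (1/4)·(3/8) = 3/32.
If it is in chest 2 (prior 1/4): chest 2 holds the prize so is unavailable; the guide chooses uniformly among the 2 others, probability 1/2; weight (1/4)·(1/2) = 1/8.
If it is in chest 3 (prior 1/4): the guide opened chest 3, so this case is ruled out; weight (1/4)·0 = 0.
If it is in chest 4 (prior 1/4): chest 2 is available but not opened, probability 3/4; weight (1/4)·(3/4) = 3/16.
The weights sum to 13/32.
So P(the ruby in chest 1 | the guide opened chest 3) = (3/32) / (13/32) = 3/13.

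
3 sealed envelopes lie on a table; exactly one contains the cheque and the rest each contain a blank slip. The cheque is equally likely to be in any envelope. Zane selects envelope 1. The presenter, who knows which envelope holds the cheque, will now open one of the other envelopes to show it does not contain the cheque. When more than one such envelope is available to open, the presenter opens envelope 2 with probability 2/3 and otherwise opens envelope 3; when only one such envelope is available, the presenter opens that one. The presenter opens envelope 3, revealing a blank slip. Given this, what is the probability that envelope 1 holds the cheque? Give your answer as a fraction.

1/4

Consider each possible location of the cheque in turn.
If it is in envelope 1 (prior 1/3): envelope 2 is available but not opened, probability 1/3; weight (1/3)·(1/3) = 1/9.
If it is in envelope 2 (prior 1/3): only envelope 3 is available, probability 1; weight (1/3)·1 = 1/3.
If it is in envelope 3 (prior 1/3): the presenter opened envelope 3, so this case is ruled out; weight (1/3)·0 = 0.
The weights sum to 4/9.
So P(the cheque in envelope 1 | the presenter opened envelope 3) = (1/9) / (4/9) = 1/4.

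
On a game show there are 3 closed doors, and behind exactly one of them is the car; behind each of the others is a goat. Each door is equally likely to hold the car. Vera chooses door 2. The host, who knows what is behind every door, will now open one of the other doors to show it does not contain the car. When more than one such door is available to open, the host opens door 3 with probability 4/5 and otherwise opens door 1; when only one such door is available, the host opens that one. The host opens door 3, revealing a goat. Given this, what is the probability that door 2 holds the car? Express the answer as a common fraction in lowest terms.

4/9

Apply Bayes' rule, conditioning on where the car actually is.
If it is behind door 1 (prior 1/3): only door 3 is available, probability 1; weight (1/3)·1 = 1/3.
If it is behind door 2 (prior 1/3): door 3 is available, opened with probability 4/5; weight (1/3)·(4/5) = 4/15.
If it is behind door 3 (prior 1/3): the host opened door 3, so this case is ruled out; weight (1/3)·0 = 0.
The weights sum to 3/5.
So P(the car behind door 2 | the host opened door 3) = (4/15) / (3/5) = 4/9.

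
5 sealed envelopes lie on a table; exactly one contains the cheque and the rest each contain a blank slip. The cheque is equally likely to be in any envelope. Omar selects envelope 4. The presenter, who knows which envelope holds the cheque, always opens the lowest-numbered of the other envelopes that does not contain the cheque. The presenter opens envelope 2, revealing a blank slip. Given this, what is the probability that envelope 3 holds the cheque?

0

Apply Bayes' rule, conditioning on where the cheque actually is.
If it is in envelope 1 (prior 1/5): envelope 2 is the lowest-numbered option available, probability 1; weight (1/5)·1 = 1/5.
If it is in envelope 2 (prior 1/5): the presenter opened envelope 2, so this case is ruled out; weight (1/5)·0 = 0.
If it is in any of envelopes 3, 4, and 5 (prior 1/5 each): the presenter would have opened envelope 1 instead, probability 0; weight (1/5)·0 = 0 each.
The weights sum to 1/5.
So P(the cheque in envelope 3 | the presenter opened envelope 2) = 0 / (1/5) = 0.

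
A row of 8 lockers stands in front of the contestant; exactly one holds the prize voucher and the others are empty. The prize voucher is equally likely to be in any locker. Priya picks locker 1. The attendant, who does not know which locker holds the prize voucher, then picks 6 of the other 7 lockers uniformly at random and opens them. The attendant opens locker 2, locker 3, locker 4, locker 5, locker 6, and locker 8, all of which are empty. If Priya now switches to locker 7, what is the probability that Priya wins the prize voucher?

Condition on the true location of the prize voucher.
If it is in either of lockers 1 and 7 (prior 1/8 each): the attendant picks exactly this set with probability 1/7 regardless, and none is the prize; weight (1/8)·(1/7) = 1/56 each.
If it is in any of lockers 2, 3, 4, 5, 6, and 8 (prior 1/8 each): that locker was opened and seen not to hold the prize — ruled out; weight (1/8)·0 = 0 each.
The weights sum to 1/28.
So P(the prize voucher in locker 7 | the attendant opened locker 2, locker 3, locker 4, locker 5, locker 6, and locker 8) = (1/56) / (1/28) = 1/2.

1/2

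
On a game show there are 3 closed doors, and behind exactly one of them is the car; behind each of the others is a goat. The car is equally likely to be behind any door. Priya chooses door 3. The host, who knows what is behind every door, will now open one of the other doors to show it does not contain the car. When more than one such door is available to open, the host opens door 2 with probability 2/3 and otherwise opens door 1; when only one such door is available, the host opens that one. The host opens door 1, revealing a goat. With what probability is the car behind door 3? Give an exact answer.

1/4

Condition on the true location of the car.
If it is behind door 1 (prior 1/3): the host opened door 1, so this case is ruled out; weight (1/3)·0 = 0.
If it is behind door 2 (prior 1/3): only door 1 is available, probability 1; weight (1/3)·1 = 1/3.
If it is behind door 3 (prior 1/3): door 2 is available but not opened, probability 1/3; weight (1/3)·(1/3) = 1/9.
The weights sum to 4/9.
So P(the car behind door 3 | the host opened door 1) = (1/9) / (4/9) = 1/4.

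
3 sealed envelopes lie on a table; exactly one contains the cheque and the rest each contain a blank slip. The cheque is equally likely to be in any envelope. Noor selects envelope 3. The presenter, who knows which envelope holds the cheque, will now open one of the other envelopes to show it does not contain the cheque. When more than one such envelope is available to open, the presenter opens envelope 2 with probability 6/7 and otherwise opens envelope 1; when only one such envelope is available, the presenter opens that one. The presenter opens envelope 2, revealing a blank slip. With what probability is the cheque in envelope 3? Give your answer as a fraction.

6/13

Condition on the true location of the cheque.
If it is in envelope 1 (prior 1/3): only envelope 2 is available, probability 1; weight (1/3)·1 = 1/3.
If it is in envelope 2 (prior 1/3): the presenter opened envelope 2, so this case is ruled out; weight (1/3)·0 = 0.
If it is in envelope 3 (prior 1/3): envelope 2 is available, opened with probability 6/7; weight (1/3)·(6/7) = 2/7.
The weights sum to 13/21.
So P(the cheque in envelope 3 | the presenter opened envelope 2) = (2/7) / (13/21) = 6/13.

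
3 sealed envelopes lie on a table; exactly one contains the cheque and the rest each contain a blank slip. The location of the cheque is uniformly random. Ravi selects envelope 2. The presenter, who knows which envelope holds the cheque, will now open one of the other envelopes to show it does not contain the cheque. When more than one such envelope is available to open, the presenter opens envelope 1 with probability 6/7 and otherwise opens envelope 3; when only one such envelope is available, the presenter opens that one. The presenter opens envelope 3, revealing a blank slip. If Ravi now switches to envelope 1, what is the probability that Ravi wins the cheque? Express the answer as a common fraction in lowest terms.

Apply Bayes' rule, conditioning on where the cheque actually is.
If it is in envelope 1 (prior 1/3): only envelope 3 is available, probability 1; weight (1/3)·1 = 1/3.
If it is in envelope 2 (prior 1/3): envelope 1 is available but not opened, probability 1/7; weight (1/3)·(1/7) = 1/21.
If it is in envelope 3 (prior 1/3): the presenter opened envelope 3, so this case is ruled out; weight (1/3)·0 = 0.
The weights sum to 8/21.
So P(the cheque in envelope 1 | the presenter opened envelope 3) = (1/3) / (8/21) = 7/8.

7/8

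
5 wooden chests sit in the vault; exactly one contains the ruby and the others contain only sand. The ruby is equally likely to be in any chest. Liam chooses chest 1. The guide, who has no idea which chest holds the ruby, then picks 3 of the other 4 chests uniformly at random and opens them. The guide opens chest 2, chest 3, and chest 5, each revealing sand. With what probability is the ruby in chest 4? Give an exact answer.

Condition on the true location of the ruby.
If it is in either of chests 1 and 4 (prior 1/5 each): the guide picks exactly this set with probability 1/4 regardless, and none is the prize; weight (1/5)·(1/4) = 1/20 each.
If it is in any of chests 2, 3, and 5 (prior 1/5 each): that chest was opened and seen not to hold the prize — ruled out; weight (1/5)·0 = 0 each.
The weights sum to 1/10.
So P(the ruby in chest 4 | the guide opened chest 2, chest 3, and chest 5) = (1/20) / (1/10) = 1/2.

1/2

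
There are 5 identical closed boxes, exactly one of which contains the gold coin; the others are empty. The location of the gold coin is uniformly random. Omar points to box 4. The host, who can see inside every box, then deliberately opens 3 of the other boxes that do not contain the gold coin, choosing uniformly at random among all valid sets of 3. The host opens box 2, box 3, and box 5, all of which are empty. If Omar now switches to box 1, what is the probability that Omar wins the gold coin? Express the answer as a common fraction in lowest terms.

Consider each possible location of the gold coin in turn.
If it is in box 1 (prior 1/5): the host has no choice, probability 1; weight (1/5)·1 = 1/5.
If it is in any of boxes 2, 3, and 5 (prior 1/5 each): that box was opened and seen not to hold the prize — ruled out; weight (1/5)·0 = 0 each.
If it is in box 4 (prior 1/5): the host has 4 equally likely choices, so probability 1/4; weight (1/5)·(1/4) = 1/20.
The weights sum to 1/4.
So P(the gold coin in box 1 | the host opened box 2, box 3, and box 5) = (1/5) / (1/4) = 4/5.

4/5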